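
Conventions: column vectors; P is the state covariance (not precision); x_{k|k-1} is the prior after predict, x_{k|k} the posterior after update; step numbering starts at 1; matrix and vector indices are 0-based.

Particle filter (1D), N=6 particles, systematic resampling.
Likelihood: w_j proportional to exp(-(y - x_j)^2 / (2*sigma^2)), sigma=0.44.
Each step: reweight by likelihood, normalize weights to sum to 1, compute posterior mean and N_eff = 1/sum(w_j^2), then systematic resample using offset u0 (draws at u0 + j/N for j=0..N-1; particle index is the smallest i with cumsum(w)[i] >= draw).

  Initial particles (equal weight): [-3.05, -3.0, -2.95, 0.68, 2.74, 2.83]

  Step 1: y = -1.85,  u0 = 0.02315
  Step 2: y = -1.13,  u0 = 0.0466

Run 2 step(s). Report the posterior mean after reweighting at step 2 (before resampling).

step 1: w=[0.2401, 0.3252, 0.4348, 0.0000, 0.0000, 0.0000]  mean=-2.9903  Neff=2.8377  idx=[0, 0, 1, 1, 2, 2]
step 2: w=[0.0951, 0.0951, 0.1551, 0.1551, 0.2498, 0.2498]  mean=-2.9845  Neff=5.2355  idx=[0, 2, 3, 4, 4, 5]

post_mean = -2.9845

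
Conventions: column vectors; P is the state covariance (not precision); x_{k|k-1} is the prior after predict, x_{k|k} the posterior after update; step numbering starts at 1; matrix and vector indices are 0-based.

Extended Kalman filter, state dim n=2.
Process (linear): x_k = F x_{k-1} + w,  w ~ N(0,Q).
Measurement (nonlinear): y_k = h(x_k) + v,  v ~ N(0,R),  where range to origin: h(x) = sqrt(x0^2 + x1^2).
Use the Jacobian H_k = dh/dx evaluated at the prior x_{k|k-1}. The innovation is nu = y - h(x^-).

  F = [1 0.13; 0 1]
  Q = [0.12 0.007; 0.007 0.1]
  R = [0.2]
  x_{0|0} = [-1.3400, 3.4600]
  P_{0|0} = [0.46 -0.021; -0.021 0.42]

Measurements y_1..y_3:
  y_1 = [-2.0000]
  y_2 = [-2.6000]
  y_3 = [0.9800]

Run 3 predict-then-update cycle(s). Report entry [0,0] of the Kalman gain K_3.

K[0,0] = 0.7590

step 1: x^-=[-0.8902, 3.4600]  P^-=[0.5816 0.0406; 0.0406 0.5200]  H_jac=[-0.2492 0.9685]  S=[0.7042]  K=[-0.1500; 0.7007]  nu=[-5.5727]  x^+=[-0.0545, -0.4450]  P^+=[0.5658 0.1146; 0.1146 0.1742]
step 2: x^-=[-0.1124, -0.4450]  P^-=[0.7185 0.1442; 0.1442 0.2742]  H_jac=[-0.2448 -0.9696]  S=[0.5693]  K=[-0.5547; -0.5290]  nu=[-3.0590]  x^+=[1.5843, 1.1732]  P^+=[0.5434 -0.0228; -0.0228 0.1149]
step 3: x^-=[1.7369, 1.1732]  P^-=[0.6594 -0.0009; -0.0009 0.2149]  H_jac=[0.8287 0.5597]  S=[0.7193]  K=[0.7590; 0.1662]  nu=[-1.1160]  x^+=[0.8899, 0.9877]  P^+=[0.2451 -0.0916; -0.0916 0.1950]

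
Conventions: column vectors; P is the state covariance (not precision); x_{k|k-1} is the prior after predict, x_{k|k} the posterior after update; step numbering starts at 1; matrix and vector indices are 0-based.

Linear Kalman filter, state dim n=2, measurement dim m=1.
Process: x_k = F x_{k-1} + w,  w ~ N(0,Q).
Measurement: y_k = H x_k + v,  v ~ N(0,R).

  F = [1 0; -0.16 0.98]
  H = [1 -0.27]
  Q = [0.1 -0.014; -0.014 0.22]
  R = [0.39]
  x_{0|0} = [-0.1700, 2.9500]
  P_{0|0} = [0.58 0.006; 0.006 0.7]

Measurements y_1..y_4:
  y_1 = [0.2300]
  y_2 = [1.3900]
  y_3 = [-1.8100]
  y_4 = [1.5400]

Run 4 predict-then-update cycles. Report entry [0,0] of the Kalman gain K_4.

K[0,0] = 0.3758

step 1: x^-=[-0.1700, 2.9182]  P^-=[0.6800 -0.1009; -0.1009 0.9052]  S=[1.1905]  K=[0.5941; -0.2901]  nu=[1.1879]  x^+=[0.5357, 2.5736]  P^+=[0.2598 0.1042; 0.1042 0.8051]
step 2: x^-=[0.5357, 2.4364]  P^-=[0.3598 0.0466; 0.0466 0.9672]  S=[0.7952]  K=[0.4367; -0.2698]  nu=[1.5121]  x^+=[1.1961, 2.0284]  P^+=[0.2082 0.1403; 0.1403 0.9093]
step 3: x^-=[1.1961, 1.7965]  P^-=[0.3082 0.0902; 0.0902 1.0546]  S=[0.7264]  K=[0.3908; -0.2679]  nu=[-2.5210]  x^+=[0.2109, 2.4718]  P^+=[0.1973 0.1662; 0.1662 1.0025]
step 4: x^-=[0.2109, 2.3886]  P^-=[0.2973 0.1173; 0.1173 1.1357]  S=[0.7067]  K=[0.3758; -0.2679]  nu=[1.9740]  x^+=[0.9528, 1.8598]  P^+=[0.1975 0.1885; 0.1885 1.0850]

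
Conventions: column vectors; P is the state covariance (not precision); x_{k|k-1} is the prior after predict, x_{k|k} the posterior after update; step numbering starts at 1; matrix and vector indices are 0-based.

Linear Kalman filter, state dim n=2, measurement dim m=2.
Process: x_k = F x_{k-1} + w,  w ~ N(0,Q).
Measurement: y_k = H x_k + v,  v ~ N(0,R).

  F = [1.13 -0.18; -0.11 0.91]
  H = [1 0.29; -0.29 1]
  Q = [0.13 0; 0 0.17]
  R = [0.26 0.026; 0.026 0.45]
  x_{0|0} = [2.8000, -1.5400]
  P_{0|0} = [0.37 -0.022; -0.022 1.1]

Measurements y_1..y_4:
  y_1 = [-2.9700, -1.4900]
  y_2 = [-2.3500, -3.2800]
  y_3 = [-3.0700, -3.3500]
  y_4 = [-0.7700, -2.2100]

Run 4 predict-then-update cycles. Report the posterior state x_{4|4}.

step 1: x^-=[3.4412, -1.7094]  P^-=[0.6470 -0.2492; -0.2492 1.0898]  S=[0.8541 -0.0739; -0.0739 1.7388]  K=[0.6536 -0.2235; 0.1365 0.6741]  nu=[-5.9155, 1.2173]  x^+=[-0.6971, -1.6963]  P^+=[0.1737 -0.0332; -0.0332 0.2973]
step 2: x^-=[-0.4824, -1.4670]  P^-=[0.3750 -0.1051; -0.1051 0.4249]  S=[0.6098 -0.0558; -0.0558 0.9674]  K=[0.5477 -0.1895; 0.0732 0.4750]  nu=[-1.4421, -1.9529]  x^+=[-0.9022, -2.5001]  P^+=[0.1458 -0.0287; -0.0287 0.2073]
step 3: x^-=[-0.5695, -2.1759]  P^-=[0.3346 -0.0822; -0.0822 0.3492]  S=[0.5763 -0.0450; -0.0450 0.8750]  K=[0.5253 -0.1778; 0.0667 0.4297]  nu=[-1.8695, -1.3393]  x^+=[-1.3135, -2.8761]  P^+=[0.1395 -0.0259; -0.0259 0.1876]
step 4: x^-=[-0.9666, -2.4727]  P^-=[0.3247 -0.0752; -0.0752 0.3322]  S=[0.5690 -0.0407; -0.0407 0.8532]  K=[0.5199 -0.1737; 0.0671 0.4182]  nu=[0.9137, -0.0176]  x^+=[-0.4885, -2.4188]  P^+=[0.1378 -0.0247; -0.0247 0.1828]

x_post = [-0.4885, -2.4188]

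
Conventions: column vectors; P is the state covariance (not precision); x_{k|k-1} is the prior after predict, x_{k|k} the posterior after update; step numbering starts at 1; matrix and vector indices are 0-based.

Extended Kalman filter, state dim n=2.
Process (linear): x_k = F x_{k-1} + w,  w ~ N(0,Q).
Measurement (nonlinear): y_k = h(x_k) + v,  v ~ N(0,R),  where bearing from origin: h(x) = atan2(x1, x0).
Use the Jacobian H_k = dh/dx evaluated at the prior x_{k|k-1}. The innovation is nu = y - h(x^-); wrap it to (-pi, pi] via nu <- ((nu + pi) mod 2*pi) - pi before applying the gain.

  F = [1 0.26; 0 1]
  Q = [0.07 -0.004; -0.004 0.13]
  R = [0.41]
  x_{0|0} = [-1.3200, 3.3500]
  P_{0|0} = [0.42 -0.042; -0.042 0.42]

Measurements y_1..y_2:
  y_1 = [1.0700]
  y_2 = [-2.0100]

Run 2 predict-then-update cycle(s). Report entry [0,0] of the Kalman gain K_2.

K[0,0] = -0.3416

step 1: x^-=[-0.4490, 3.3500]  P^-=[0.4966 0.0632; 0.0632 0.5500]  H_jac=[-0.2932 -0.0393]  S=[0.4550]  K=[-0.3255; -0.0882]  nu=[-0.6340]  x^+=[-0.2426, 3.4059]  P^+=[0.4484 0.0501; 0.0501 0.5465]
step 2: x^-=[0.6429, 3.4059]  P^-=[0.5814 0.1882; 0.1882 0.6765]  H_jac=[-0.2835 0.0535]  S=[0.4530]  K=[-0.3416; -0.0379]  nu=[2.8890]  x^+=[-0.3441, 3.2965]  P^+=[0.5285 0.1823; 0.1823 0.6758]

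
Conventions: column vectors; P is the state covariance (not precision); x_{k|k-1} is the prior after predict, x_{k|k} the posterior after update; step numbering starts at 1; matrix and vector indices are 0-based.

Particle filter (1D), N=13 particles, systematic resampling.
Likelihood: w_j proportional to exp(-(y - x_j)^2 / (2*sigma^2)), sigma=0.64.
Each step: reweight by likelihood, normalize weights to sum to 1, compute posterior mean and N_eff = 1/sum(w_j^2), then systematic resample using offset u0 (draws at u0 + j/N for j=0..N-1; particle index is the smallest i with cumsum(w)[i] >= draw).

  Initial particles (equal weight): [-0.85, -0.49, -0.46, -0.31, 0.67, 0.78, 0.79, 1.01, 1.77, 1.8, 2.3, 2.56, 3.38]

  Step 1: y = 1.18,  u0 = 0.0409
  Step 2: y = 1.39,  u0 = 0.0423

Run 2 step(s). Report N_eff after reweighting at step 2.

step 1: w=[0.0013, 0.0065, 0.0074, 0.0131, 0.1431, 0.1617, 0.1633, 0.1898, 0.1285, 0.1230, 0.0425, 0.0192, 0.0005]  mean=1.1287  Neff=6.9727  idx=[4, 4, 5, 5, 6, 6, 7, 7, 7, 8, 8, 9, 10]
step 2: w=[0.0591, 0.0591, 0.0706, 0.0706, 0.0717, 0.0717, 0.0932, 0.0932, 0.0932, 0.0932, 0.0932, 0.0906, 0.0405]  mean=1.1713  Neff=12.4158  idx=[0, 2, 3, 4, 5, 6, 7, 7, 8, 9, 10, 11, 12]

N_eff = 12.4158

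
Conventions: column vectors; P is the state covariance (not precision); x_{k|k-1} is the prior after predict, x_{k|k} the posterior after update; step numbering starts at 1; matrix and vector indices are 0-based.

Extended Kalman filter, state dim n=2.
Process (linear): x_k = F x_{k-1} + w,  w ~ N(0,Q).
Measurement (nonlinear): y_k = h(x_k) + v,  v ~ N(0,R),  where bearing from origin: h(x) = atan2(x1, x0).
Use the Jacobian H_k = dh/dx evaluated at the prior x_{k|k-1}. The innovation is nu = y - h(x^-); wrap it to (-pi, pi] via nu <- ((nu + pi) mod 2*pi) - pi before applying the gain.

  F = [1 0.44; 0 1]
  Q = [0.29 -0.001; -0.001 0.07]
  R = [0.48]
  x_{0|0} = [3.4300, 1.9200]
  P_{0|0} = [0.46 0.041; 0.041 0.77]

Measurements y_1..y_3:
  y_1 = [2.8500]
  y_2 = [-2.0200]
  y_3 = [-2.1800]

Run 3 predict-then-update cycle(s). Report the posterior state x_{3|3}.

step 1: x^-=[4.2748, 1.9200]  P^-=[0.9352 0.3788; 0.3788 0.8400]  H_jac=[-0.0874 0.1947]  S=[0.5061]  K=[-0.0159; 0.2577]  nu=[2.4279]  x^+=[4.2363, 2.5456]  P^+=[0.9350 0.3809; 0.3809 0.8064]
step 2: x^-=[5.3564, 2.5456]  P^-=[1.7163 0.7347; 0.7347 0.8764]  H_jac=[-0.0724 0.1523]  S=[0.4931]  K=[-0.0250; 0.1628]  nu=[-2.4636]  x^+=[5.4180, 2.1444]  P^+=[1.7160 0.7367; 0.7367 0.8633]
step 3: x^-=[6.3615, 2.1444]  P^-=[2.8214 1.1156; 1.1156 0.9333]  H_jac=[-0.0476 0.1412]  S=[0.4900]  K=[0.0474; 0.1605]  nu=[-2.5051]  x^+=[6.2428, 1.7422]  P^+=[2.8203 1.1118; 1.1118 0.9207]

x_post = [6.2428, 1.7422]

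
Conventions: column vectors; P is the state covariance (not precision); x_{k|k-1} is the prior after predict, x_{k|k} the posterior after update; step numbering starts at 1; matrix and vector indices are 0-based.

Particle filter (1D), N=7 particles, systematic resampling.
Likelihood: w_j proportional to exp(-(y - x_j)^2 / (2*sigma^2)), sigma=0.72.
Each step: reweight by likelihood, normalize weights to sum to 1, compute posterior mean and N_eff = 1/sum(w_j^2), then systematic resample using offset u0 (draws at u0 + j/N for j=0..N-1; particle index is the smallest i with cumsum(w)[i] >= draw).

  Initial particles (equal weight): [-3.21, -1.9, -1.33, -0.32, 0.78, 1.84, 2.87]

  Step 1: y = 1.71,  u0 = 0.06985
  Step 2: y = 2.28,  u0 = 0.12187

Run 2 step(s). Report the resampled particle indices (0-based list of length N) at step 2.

resampled_idx = [2, 3, 3, 4, 5, 6, 6]

step 1: w=[0.0000, 0.0000, 0.0001, 0.0110, 0.2539, 0.5753, 0.1597]  mean=1.7114  Neff=2.3748  idx=[4, 4, 5, 5, 5, 5, 6]
step 2: w=[0.0268, 0.0268, 0.1947, 0.1947, 0.1947, 0.1947, 0.1677]  mean=1.9560  Neff=5.5200  idx=[2, 3, 3, 4, 5, 6, 6]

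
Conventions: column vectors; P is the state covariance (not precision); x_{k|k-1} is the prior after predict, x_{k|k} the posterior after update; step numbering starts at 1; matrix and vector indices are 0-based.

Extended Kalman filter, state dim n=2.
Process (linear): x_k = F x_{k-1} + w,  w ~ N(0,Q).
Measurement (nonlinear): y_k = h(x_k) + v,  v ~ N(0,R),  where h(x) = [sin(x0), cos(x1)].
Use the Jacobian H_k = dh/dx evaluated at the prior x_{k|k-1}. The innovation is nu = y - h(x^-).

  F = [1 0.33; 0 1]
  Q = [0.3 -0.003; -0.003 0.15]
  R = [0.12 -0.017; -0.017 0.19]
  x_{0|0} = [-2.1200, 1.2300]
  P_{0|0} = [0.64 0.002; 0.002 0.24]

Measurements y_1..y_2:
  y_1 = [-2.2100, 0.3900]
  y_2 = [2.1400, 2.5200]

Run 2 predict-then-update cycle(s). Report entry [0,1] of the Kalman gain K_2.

step 1: x^-=[-1.7141, 1.2300]  P^-=[0.9675 0.0782; 0.0782 0.3900]  H_jac=[-0.1428 0.0000; 0.0000 -0.9425]  S=[0.1397 -0.0065; -0.0065 0.5364]  K=[-0.9957 -0.1494; -0.1117 -0.6866]  nu=[-1.2203, 0.0558]  x^+=[-0.5074, 1.3281]  P^+=[0.8189 0.0122; 0.0122 0.1364]
step 2: x^-=[-0.0691, 1.3281]  P^-=[1.1417 0.0542; 0.0542 0.2864]  H_jac=[0.9976 0.0000; 0.0000 -0.9707]  S=[1.2563 -0.0695; -0.0695 0.4598]  K=[0.9079 0.0228; 0.0097 -0.6031]  nu=[2.2091, 2.2796]  x^+=[1.9884, -0.0254]  P^+=[0.1088 0.0114; 0.0114 0.1182]

K[0,1] = 0.0228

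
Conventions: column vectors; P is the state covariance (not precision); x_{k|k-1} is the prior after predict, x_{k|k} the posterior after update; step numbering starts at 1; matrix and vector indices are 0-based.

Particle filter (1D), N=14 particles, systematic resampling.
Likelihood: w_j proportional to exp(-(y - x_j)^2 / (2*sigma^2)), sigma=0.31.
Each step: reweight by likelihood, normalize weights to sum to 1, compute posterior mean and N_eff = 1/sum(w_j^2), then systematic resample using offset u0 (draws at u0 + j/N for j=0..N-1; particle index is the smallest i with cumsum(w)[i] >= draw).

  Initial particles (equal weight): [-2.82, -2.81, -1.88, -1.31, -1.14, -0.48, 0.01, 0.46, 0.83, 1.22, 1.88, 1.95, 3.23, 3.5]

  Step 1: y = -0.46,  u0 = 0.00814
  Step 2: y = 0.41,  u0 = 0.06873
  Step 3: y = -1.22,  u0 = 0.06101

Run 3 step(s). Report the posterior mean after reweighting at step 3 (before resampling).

step 1: w=[0.0000, 0.0000, 0.0000, 0.0162, 0.0626, 0.6927, 0.2199, 0.0085, 0.0001, 0.0000, 0.0000, 0.0000, 0.0000, 0.0000]  mean=-0.4189  Neff=1.8783  idx=[3, 5, 5, 5, 5, 5, 5, 5, 5, 5, 5, 6, 6, 6]
step 2: w=[0.0000, 0.0111, 0.0111, 0.0111, 0.0111, 0.0111, 0.0111, 0.0111, 0.0111, 0.0111, 0.0111, 0.2965, 0.2965, 0.2965]  mean=-0.0442  Neff=3.7749  idx=[7, 11, 11, 11, 11, 12, 12, 12, 12, 13, 13, 13, 13, 13]
step 3: w=[0.9211, 0.0061, 0.0061, 0.0061, 0.0061, 0.0061, 0.0061, 0.0061, 0.0061, 0.0061, 0.0061, 0.0061, 0.0061, 0.0061]  mean=-0.4413  Neff=1.1780  idx=[0, 0, 0, 0, 0, 0, 0, 0, 0, 0, 0, 0, 0, 12]

post_mean = -0.4413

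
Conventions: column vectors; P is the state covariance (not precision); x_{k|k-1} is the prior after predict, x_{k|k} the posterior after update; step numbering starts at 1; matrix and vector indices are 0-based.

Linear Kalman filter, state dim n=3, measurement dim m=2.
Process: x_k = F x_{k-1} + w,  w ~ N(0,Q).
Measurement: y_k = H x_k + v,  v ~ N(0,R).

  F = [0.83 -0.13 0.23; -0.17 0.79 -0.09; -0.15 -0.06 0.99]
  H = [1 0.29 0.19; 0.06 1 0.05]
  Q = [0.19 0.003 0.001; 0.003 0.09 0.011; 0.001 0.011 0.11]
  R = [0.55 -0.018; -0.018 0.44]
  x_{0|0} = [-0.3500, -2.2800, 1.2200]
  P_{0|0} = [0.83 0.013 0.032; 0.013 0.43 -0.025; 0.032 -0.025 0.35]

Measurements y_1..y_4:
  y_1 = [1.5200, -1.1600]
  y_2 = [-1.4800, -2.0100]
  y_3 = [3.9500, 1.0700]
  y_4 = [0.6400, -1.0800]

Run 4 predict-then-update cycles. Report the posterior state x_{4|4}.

x_post = [1.5152, -1.1046, 1.1660]

step 1: x^-=[0.2865, -1.8515, 1.3971]  P^-=[0.7985 -0.1652 0.0091; -0.1652 0.3862 -0.0455; 0.0091 -0.0455 0.4670]  S=[1.3004 -0.0304; -0.0304 0.8060]  K=[0.5756 -0.1232; -0.0367 0.4627; 0.0645 -0.0243]  nu=[1.5050, 0.6045]  x^+=[1.0783, -1.6270, 1.4795]  P^+=[0.3511 -0.0835 -0.0423; -0.0835 0.2109 -0.0324; -0.0423 -0.0324 0.4610]
step 2: x^-=[1.4468, -1.6018, 1.4006]  P^-=[0.4636 -0.1358 0.0378; -0.1358 0.2612 -0.0410; 0.0378 -0.0410 0.5854]  S=[0.9878 -0.0531; -0.0531 0.6842]  K=[0.4302 -0.1217; -0.0492 0.3631; 0.1386 -0.0031]  nu=[-2.7284, -0.5650]  x^+=[0.3418, -1.6729, 1.0241]  P^+=[0.2651 -0.0761 -0.0224; -0.0761 0.1668 -0.0308; -0.0224 -0.0308 0.5663]
step 3: x^-=[0.7367, -1.4718, 1.0630]  P^-=[0.4151 -0.1182 0.0873; -0.1182 0.2305 -0.0532; 0.0873 -0.0532 0.6806]  S=[0.9678 -0.0456; -0.0456 0.6547]  K=[0.4056 -0.1076; -0.0478 0.3338; 0.2076 -0.0068]  nu=[3.4382, 2.4445]  x^+=[1.8680, -0.8203, 1.7601]  P^+=[0.2444 -0.0695 0.0042; -0.0695 0.1538 -0.0389; 0.0042 -0.0389 0.6387]
step 4: x^-=[2.0619, -1.1240, 1.5115]  P^-=[0.4137 -0.1156 0.1282; -0.1156 0.2226 -0.0707; 0.1282 -0.0707 0.7442]  S=[0.9831 -0.0458; -0.0458 0.6458]  K=[0.4067 -0.1019; -0.0505 0.3249; 0.2523 -0.0221]  nu=[-1.3831, -0.1552]  x^+=[1.5152, -1.1046, 1.1660]  P^+=[0.2406 -0.0678 0.0243; -0.0678 0.1504 -0.0498; 0.0243 -0.0498 0.6807]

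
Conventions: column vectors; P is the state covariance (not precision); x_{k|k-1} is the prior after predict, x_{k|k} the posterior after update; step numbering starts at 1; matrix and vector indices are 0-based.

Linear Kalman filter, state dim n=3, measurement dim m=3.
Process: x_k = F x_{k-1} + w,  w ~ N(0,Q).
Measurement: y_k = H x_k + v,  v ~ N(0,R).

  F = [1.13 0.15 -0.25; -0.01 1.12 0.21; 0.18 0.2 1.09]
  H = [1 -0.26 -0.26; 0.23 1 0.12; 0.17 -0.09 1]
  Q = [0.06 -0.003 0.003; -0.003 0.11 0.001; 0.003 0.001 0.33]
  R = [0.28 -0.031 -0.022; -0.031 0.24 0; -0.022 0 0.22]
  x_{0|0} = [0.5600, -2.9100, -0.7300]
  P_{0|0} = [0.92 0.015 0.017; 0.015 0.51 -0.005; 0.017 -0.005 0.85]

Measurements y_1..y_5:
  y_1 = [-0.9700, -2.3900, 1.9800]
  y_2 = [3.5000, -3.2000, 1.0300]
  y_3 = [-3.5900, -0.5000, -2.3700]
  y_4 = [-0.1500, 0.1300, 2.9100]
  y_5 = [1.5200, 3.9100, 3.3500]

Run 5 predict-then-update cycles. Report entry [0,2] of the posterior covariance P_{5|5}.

step 1: x^-=[0.3788, -3.4181, -1.2769]  P^-=[1.2952 0.0519 -0.0028; 0.0519 0.7846 0.3053; -0.0028 0.3053 1.3957]  S=[1.7383 -0.0209 -0.2282; -0.0209 1.2102 0.4566; -0.2282 0.4566 1.6020]  K=[0.7635 0.2362 0.1742; -0.1338 0.7126 -0.0701; -0.1488 0.0823 0.8091]  nu=[-2.5695, 1.0942, 2.8849]  x^+=[-0.8218, -2.4970, 1.5297]  P^+=[0.1965 -0.0106 -0.0128; -0.0106 0.1770 0.0052; -0.0128 0.0052 0.1839]
step 2: x^-=[-1.6856, -2.4671, 1.0201]  P^-=[0.3297 -0.0030 -0.0192; -0.0030 0.3429 0.0866; -0.0192 0.0866 0.5585]  S=[0.6938 -0.0909 -0.1415; -0.0909 0.6267 0.1294; -0.1415 0.1294 0.7688]  K=[0.5291 0.1650 0.1180; -0.1005 0.5564 -0.0404; -0.1208 0.0808 0.6762]  nu=[4.8094, -0.4676, 0.0744]  x^+=[0.7907, -3.2139, 0.4516]  P^+=[0.1362 -0.0070 -0.0095; -0.0070 0.1374 0.0069; -0.0095 0.0069 0.1537]
step 3: x^-=[0.2986, -3.5126, -0.0082]  P^-=[0.2490 -0.0023 -0.0193; -0.0023 0.2926 0.0738; -0.0193 0.0738 0.5213]  S=[0.6053 -0.0909 -0.1439; -0.0909 0.5689 0.1137; -0.1439 0.1137 0.7311]  K=[0.4668 0.1469 0.1009; -0.0912 0.5214 -0.0347; -0.1176 0.0803 0.6638]  nu=[-4.8040, 2.9449, -2.7287]  x^+=[-1.7863, -1.4443, -1.0183]  P^+=[0.1201 -0.0057 -0.0090; -0.0057 0.1285 0.0069; -0.0090 0.0069 0.1508]
step 4: x^-=[-1.9806, -1.8135, -1.7203]  P^-=[0.2283 -0.0018 -0.0212; -0.0018 0.2812 0.0714; -0.0212 0.0714 0.5172]  S=[0.5839 -0.0915 -0.1480; -0.0915 0.5559 0.1107; -0.1480 0.1107 0.7261]  K=[0.4472 0.1415 0.0941; -0.0882 0.5126 -0.0331; -0.1180 0.0800 0.6623]  nu=[0.9118, 2.6055, 4.8038]  x^+=[-0.7522, -0.7173, 1.5619]  P^+=[0.1150 -0.0053 -0.0092; -0.0053 0.1261 0.0069; -0.0092 0.0069 0.1505]
step 5: x^-=[-1.3480, -0.4679, 1.4237]  P^-=[0.2220 -0.0016 -0.0223; -0.0016 0.2783 0.0709; -0.0223 0.0709 0.5166]  S=[0.5777 -0.0919 -0.1499; -0.0919 0.5525 0.1100; -0.1499 0.1100 0.7250]  K=[0.4410 0.1398 0.0915; -0.0871 0.5104 -0.0325; -0.1185 0.0798 0.6619]  nu=[3.1165, 4.5171, 2.1134]  x^+=[0.8514, 1.4972, 2.8139]  P^+=[0.1134 -0.0051 -0.0093; -0.0051 0.1255 0.0069; -0.0093 0.0069 0.1504]

P_post[0,2] = -0.0093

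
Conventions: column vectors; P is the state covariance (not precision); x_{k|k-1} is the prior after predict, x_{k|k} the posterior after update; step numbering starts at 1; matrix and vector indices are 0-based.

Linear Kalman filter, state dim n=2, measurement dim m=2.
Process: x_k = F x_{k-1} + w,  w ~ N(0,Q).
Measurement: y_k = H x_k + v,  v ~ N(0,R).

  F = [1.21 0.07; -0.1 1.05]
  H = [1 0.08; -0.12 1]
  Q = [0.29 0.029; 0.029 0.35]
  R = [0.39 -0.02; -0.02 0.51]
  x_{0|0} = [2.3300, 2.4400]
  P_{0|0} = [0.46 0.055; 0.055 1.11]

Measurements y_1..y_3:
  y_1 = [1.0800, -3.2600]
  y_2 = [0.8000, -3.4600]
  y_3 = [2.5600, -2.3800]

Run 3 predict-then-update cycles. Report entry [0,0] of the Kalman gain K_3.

K[0,0] = 0.6235

step 1: x^-=[2.9901, 2.3290]  P^-=[0.9782 0.1244; 0.1244 1.5668]  S=[1.3982 0.1112; 0.1112 2.0611]  K=[0.7095 -0.0349; 0.1193 0.7465]  nu=[-2.0964, -5.2302]  x^+=[1.6849, -1.8255]  P^+=[0.2773 0.0013; 0.0013 0.3785]
step 2: x^-=[1.9110, -2.0853]  P^-=[0.6981 0.0249; 0.0249 0.7698]  S=[1.0970 -0.0175; -0.0175 1.2839]  K=[0.6376 -0.0371; 0.0884 0.5985]  nu=[-0.9442, -1.1454]  x^+=[1.3516, -2.8542]  P^+=[0.2495 -0.0018; -0.0018 0.3032]
step 3: x^-=[1.4356, -3.1321]  P^-=[0.6565 0.0189; 0.0189 0.6872]  S=[1.0540 -0.0251; -0.0251 1.2021]  K=[0.6235 -0.0368; 0.0837 0.5715]  nu=[1.3750, 0.9244]  x^+=[2.2588, -2.4887]  P^+=[0.2441 -0.0020; -0.0020 0.2896]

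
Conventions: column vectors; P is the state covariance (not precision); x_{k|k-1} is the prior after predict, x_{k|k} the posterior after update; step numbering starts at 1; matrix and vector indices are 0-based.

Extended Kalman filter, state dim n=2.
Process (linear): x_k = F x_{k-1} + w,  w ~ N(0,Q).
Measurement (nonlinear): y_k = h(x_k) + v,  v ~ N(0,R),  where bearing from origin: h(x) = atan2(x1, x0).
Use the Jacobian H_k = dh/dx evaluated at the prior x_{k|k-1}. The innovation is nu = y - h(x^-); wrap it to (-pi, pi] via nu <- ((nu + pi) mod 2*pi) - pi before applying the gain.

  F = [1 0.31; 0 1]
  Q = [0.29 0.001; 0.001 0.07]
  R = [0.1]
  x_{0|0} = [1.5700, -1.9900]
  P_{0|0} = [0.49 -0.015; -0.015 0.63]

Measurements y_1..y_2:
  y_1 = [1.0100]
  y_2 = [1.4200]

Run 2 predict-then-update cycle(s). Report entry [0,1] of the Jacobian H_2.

step 1: x^-=[0.9531, -1.9900]  P^-=[0.8312 0.1813; 0.1813 0.7000]  H_jac=[0.4088 0.1958]  S=[0.2947]  K=[1.2733; 0.7164]  nu=[2.1341]  x^+=[3.6704, -0.4611]  P^+=[0.3534 -0.0875; -0.0875 0.5487]
step 2: x^-=[3.5275, -0.4611]  P^-=[0.6419 0.0836; 0.0836 0.6187]  H_jac=[0.0364 0.2787]  S=[0.1506]  K=[0.3099; 1.1652]  nu=[1.5500]  x^+=[4.0078, 1.3450]  P^+=[0.6274 0.0292; 0.0292 0.4142]

H_jac[0,1] = 0.2787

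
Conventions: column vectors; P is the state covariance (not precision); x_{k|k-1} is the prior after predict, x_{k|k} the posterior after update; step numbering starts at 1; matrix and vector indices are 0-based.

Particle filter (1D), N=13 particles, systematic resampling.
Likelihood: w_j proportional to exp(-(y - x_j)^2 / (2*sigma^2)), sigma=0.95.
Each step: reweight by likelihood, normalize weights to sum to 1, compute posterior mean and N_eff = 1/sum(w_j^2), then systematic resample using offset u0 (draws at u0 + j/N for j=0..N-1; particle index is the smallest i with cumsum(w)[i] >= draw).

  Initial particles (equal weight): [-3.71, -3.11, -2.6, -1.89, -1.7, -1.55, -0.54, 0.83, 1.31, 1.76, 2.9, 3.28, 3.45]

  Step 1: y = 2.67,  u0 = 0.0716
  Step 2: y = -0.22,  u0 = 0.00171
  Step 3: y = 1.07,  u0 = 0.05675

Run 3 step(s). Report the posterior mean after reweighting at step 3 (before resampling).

step 1: w=[0.0000, 0.0000, 0.0000, 0.0000, 0.0000, 0.0000, 0.0009, 0.0420, 0.0984, 0.1733, 0.2663, 0.2232, 0.1958]  mean=2.6481  Neff=4.9860  idx=[8, 9, 9, 9, 10, 10, 10, 11, 11, 11, 12, 12, 12]
step 2: w=[0.4312, 0.1797, 0.1797, 0.1797, 0.0072, 0.0072, 0.0072, 0.0018, 0.0018, 0.0018, 0.0009, 0.0009, 0.0009]  mean=1.6032  Neff=3.5333  idx=[0, 0, 0, 0, 0, 0, 1, 1, 2, 2, 2, 3, 3]
step 3: w=[0.0866, 0.0866, 0.0866, 0.0866, 0.0866, 0.0866, 0.0687, 0.0687, 0.0687, 0.0687, 0.0687, 0.0687, 0.0687]  mean=1.5263  Neff=12.8271  idx=[0, 1, 2, 3, 4, 5, 5, 7, 8, 9, 10, 11, 12]

post_mean = 1.5263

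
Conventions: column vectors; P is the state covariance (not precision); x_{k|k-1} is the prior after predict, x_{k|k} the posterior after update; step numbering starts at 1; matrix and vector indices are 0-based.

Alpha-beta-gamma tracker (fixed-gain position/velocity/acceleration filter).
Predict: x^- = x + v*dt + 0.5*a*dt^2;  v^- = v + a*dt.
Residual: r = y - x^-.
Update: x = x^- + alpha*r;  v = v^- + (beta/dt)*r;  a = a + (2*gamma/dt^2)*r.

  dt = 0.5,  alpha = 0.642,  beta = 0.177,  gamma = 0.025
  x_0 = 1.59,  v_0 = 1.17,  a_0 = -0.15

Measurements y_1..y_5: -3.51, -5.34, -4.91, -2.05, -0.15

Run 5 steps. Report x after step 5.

step 1: x_pred=2.1562  r=-5.6662  x^+=-1.4815  v^+=-0.9109  a^+=-1.2833
step 2: x_pred=-2.0973  r=-3.2427  x^+=-4.1791  v^+=-2.7004  a^+=-1.9318
step 3: x_pred=-5.7708  r=0.8608  x^+=-5.2182  v^+=-3.3616  a^+=-1.7596
step 4: x_pred=-7.1189  r=5.0689  x^+=-3.8647  v^+=-2.4470  a^+=-0.7459
step 5: x_pred=-5.1814  r=5.0314  x^+=-1.9512  v^+=-1.0388  a^+=0.2604

x_post = -1.9512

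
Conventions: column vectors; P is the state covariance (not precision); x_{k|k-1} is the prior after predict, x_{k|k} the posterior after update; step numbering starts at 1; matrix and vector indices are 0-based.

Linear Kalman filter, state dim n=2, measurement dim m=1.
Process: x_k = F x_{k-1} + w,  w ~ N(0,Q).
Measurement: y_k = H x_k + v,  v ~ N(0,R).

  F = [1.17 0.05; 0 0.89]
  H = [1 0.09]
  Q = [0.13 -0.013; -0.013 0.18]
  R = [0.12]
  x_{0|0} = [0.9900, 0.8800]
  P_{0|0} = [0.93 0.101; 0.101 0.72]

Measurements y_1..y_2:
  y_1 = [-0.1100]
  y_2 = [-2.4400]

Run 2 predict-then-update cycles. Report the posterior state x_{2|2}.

x_post = [-1.7389, 0.3357]

step 1: x^-=[1.2023, 0.7832]  P^-=[1.4167 0.1242; 0.1242 0.7503]  S=[1.5651]  K=[0.9123; 0.1225]  nu=[-1.3828]  x^+=[-0.0592, 0.6138]  P^+=[0.1140 -0.0507; -0.0507 0.7268]
step 2: x^-=[-0.0386, 0.5463]  P^-=[0.2820 -0.0335; -0.0335 0.7557]  S=[0.4021]  K=[0.6938; 0.0859]  nu=[-2.4506]  x^+=[-1.7389, 0.3357]  P^+=[0.0884 -0.0574; -0.0574 0.7527]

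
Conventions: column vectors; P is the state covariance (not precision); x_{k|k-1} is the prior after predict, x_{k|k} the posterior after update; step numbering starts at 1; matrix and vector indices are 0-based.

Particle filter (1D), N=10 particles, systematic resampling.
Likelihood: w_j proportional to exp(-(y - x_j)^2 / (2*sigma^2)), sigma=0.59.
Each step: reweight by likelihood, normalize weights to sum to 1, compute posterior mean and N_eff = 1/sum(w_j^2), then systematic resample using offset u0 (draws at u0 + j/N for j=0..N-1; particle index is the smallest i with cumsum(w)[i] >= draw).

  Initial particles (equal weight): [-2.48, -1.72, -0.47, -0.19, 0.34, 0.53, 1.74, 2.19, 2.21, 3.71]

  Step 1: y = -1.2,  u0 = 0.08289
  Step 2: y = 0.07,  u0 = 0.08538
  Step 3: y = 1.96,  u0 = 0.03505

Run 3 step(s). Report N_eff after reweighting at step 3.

N_eff = 3.3175

step 1: w=[0.0627, 0.4473, 0.3068, 0.1524, 0.0219, 0.0090, 0.0000, 0.0000, 0.0000, 0.0000]  mean=-1.0858  Neff=3.1065  idx=[1, 1, 1, 1, 1, 2, 2, 2, 3, 4]
step 2: w=[0.0026, 0.0026, 0.0026, 0.0026, 0.0026, 0.1717, 0.1717, 0.1717, 0.2368, 0.2350]  mean=-0.2297  Neff=5.0052  idx=[5, 6, 6, 7, 7, 8, 8, 9, 9, 9]
step 3: w=[0.0028, 0.0028, 0.0028, 0.0028, 0.0028, 0.0180, 0.0180, 0.3166, 0.3166, 0.3166]  mean=0.3094  Neff=3.3175  idx=[6, 7, 7, 7, 8, 8, 8, 9, 9, 9]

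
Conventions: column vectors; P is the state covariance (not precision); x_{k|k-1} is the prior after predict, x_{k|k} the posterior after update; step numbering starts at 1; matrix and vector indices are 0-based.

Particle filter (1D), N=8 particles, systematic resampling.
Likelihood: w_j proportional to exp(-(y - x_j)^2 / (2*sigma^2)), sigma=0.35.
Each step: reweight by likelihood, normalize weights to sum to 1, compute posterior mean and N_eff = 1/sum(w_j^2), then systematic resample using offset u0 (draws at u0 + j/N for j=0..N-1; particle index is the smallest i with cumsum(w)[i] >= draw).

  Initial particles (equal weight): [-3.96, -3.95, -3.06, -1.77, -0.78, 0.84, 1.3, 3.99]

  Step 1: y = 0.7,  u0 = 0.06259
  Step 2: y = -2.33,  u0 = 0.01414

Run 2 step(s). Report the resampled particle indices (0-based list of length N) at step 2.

step 1: w=[0.0000, 0.0000, 0.0000, 0.0000, 0.0001, 0.8004, 0.1995, 0.0000]  mean=0.9316  Neff=1.4696  idx=[5, 5, 5, 5, 5, 5, 6, 6]
step 2: w=[0.1667, 0.1667, 0.1667, 0.1667, 0.1667, 0.1667, 0.0000, 0.0000]  mean=0.8400  Neff=6.0000  idx=[0, 0, 1, 2, 3, 3, 4, 5]

resampled_idx = [0, 0, 1, 2, 3, 3, 4, 5]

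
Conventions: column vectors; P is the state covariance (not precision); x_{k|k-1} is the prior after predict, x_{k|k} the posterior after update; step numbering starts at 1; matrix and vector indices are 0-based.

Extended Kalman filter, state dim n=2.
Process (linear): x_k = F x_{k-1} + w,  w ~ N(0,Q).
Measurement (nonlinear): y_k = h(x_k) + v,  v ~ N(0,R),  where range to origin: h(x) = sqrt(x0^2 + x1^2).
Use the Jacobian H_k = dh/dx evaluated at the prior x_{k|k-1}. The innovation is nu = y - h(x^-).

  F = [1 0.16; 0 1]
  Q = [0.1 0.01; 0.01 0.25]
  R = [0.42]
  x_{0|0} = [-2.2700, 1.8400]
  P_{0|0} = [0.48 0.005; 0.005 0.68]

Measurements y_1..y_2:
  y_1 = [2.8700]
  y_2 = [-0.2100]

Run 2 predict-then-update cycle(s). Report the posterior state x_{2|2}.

x_post = [-1.2089, 0.5834]

step 1: x^-=[-1.9756, 1.8400]  P^-=[0.5990 0.1238; 0.1238 0.9300]  H_jac=[-0.7318 0.6815]  S=[1.0493]  K=[-0.3373; 0.5177]  nu=[0.1703]  x^+=[-2.0330, 1.9282]  P^+=[0.4796 0.3071; 0.3071 0.6487]
step 2: x^-=[-1.7245, 1.9282]  P^-=[0.6945 0.4209; 0.4209 0.8987]  H_jac=[-0.6667 0.7454]  S=[0.8097]  K=[-0.1844; 0.4808]  nu=[-2.7968]  x^+=[-1.2089, 0.5834]  P^+=[0.6669 0.4926; 0.4926 0.7115]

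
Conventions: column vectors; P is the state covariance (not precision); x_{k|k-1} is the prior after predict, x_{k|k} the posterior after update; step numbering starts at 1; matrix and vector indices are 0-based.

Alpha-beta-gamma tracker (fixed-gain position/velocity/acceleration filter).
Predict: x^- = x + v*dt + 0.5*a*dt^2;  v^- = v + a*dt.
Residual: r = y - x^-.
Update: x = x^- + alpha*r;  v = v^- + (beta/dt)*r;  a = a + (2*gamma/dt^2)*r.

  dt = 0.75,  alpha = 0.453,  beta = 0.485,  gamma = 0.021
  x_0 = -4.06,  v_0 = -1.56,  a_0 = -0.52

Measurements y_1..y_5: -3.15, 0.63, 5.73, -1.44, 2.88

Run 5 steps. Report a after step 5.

step 1: x_pred=-5.3762  r=2.2262  x^+=-4.3678  v^+=-0.5104  a^+=-0.3538
step 2: x_pred=-4.8500  r=5.4800  x^+=-2.3676  v^+=2.7681  a^+=0.0554
step 3: x_pred=-0.2759  r=6.0059  x^+=2.4447  v^+=6.6935  a^+=0.5038
step 4: x_pred=7.6065  r=-9.0465  x^+=3.5085  v^+=1.2212  a^+=-0.1716
step 5: x_pred=4.3761  r=-1.4961  x^+=3.6984  v^+=0.1250  a^+=-0.2833

a_post = -0.2833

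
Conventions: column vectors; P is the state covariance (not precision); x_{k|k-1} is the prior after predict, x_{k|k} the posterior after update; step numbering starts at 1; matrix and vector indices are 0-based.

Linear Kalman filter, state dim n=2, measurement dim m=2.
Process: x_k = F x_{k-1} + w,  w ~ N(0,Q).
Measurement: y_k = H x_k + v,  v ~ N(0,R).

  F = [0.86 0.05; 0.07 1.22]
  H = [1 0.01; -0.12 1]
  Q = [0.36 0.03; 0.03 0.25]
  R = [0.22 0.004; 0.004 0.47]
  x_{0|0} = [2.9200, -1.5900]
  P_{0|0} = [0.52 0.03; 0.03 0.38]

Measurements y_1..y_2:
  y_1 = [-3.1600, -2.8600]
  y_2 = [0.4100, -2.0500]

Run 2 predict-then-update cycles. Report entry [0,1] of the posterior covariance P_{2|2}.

P_post[0,1] = 0.0208

step 1: x^-=[2.4317, -1.7354]  P^-=[0.7481 0.1161; 0.1161 0.8233]  S=[0.9705 0.0384; 0.0384 1.2762]  K=[0.7721 -0.0026; 0.1031 0.6311]  nu=[-5.5743, -0.8328]  x^+=[-1.8703, -2.8358]  P^+=[0.1696 0.0222; 0.0222 0.2997]
step 2: x^-=[-1.7502, -3.5905]  P^-=[0.4881 0.0819; 0.0819 0.7007]  S=[0.7098 0.0342; 0.0342 1.1581]  K=[0.6888 -0.0002; 0.0966 0.5937]  nu=[2.1962, 1.3305]  x^+=[-0.2378, -2.5884]  P^+=[0.1513 0.0208; 0.0208 0.2819]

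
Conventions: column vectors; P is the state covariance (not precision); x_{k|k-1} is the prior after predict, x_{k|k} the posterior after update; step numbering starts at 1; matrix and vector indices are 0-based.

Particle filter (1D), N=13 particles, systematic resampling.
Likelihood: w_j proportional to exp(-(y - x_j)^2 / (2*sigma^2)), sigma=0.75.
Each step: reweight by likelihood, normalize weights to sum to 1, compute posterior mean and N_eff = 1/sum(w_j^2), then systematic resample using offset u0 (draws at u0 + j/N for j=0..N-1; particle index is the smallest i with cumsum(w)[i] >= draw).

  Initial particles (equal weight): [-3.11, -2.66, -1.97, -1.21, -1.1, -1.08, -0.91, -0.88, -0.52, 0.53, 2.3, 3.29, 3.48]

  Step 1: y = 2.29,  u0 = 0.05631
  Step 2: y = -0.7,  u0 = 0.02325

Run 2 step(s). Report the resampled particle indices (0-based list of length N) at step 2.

resampled_idx = [0, 0, 1, 2, 2, 3, 3, 4, 5, 5, 6, 6, 7]

step 1: w=[0.0000, 0.0000, 0.0000, 0.0000, 0.0000, 0.0000, 0.0001, 0.0001, 0.0005, 0.0362, 0.5681, 0.2336, 0.1614]  mean=2.6555  Neff=2.4710  idx=[10, 10, 10, 10, 10, 10, 10, 10, 11, 11, 11, 12, 12]
step 2: w=[0.1249, 0.1249, 0.1249, 0.1249, 0.1249, 0.1249, 0.1249, 0.1249, 0.0003, 0.0003, 0.0003, 0.0001, 0.0001]  mean=2.3009  Neff=8.0149  idx=[0, 0, 1, 2, 2, 3, 3, 4, 5, 5, 6, 6, 7]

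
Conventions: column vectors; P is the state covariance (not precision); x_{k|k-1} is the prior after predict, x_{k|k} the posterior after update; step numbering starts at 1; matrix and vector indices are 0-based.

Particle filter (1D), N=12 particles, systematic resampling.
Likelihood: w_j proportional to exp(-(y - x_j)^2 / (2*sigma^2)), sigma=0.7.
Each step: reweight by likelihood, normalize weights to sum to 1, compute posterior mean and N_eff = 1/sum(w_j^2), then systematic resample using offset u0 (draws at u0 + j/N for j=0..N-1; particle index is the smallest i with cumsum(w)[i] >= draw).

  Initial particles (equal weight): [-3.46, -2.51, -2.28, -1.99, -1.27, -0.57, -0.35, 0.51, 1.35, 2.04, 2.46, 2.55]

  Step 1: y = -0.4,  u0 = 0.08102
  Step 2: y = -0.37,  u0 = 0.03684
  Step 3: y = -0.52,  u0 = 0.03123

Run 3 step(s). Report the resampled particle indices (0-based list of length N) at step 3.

resampled_idx = [0, 1, 2, 3, 4, 5, 6, 7, 8, 8, 9, 10]

step 1: w=[0.0000, 0.0035, 0.0090, 0.0251, 0.1529, 0.3215, 0.3303, 0.1422, 0.0145, 0.0008, 0.0001, 0.0000]  mean=-0.4784  Neff=3.8912  idx=[4, 4, 5, 5, 5, 5, 6, 6, 6, 6, 7, 8]
step 2: w=[0.0475, 0.0475, 0.1042, 0.1042, 0.1042, 0.1042, 0.1085, 0.1085, 0.1085, 0.1085, 0.0492, 0.0053]  mean=-0.4777  Neff=10.2651  idx=[0, 2, 3, 3, 4, 5, 6, 7, 7, 8, 9, 10]
step 3: w=[0.0524, 0.0928, 0.0928, 0.0928, 0.0928, 0.0928, 0.0904, 0.0904, 0.0904, 0.0904, 0.0904, 0.0315]  mean=-0.4732  Neff=11.4062  idx=[0, 1, 2, 3, 4, 5, 6, 7, 8, 8, 9, 10]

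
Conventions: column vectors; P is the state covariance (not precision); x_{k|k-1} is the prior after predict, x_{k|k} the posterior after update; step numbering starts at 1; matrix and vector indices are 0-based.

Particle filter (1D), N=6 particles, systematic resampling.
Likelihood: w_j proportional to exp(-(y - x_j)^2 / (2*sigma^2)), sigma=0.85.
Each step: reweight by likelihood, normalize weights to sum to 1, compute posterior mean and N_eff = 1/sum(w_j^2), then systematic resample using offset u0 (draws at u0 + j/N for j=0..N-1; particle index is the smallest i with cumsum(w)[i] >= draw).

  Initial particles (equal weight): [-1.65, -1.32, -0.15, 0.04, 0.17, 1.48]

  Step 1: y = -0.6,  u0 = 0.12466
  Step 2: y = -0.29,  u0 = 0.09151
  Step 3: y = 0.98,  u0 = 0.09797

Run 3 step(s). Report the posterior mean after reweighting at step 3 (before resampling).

post_mean = 0.0286

step 1: w=[0.1332, 0.1995, 0.2483, 0.2151, 0.1895, 0.0143]  mean=-0.4584  Neff=4.9599  idx=[0, 1, 2, 3, 3, 4]
step 2: w=[0.0623, 0.1075, 0.2210, 0.2078, 0.2078, 0.1935]  mean=-0.2284  Neff=5.3158  idx=[1, 2, 3, 3, 4, 5]
step 3: w=[0.0095, 0.1530, 0.2008, 0.2008, 0.2008, 0.2351]  mean=0.0286  Neff=5.0068  idx=[1, 2, 3, 4, 4, 5]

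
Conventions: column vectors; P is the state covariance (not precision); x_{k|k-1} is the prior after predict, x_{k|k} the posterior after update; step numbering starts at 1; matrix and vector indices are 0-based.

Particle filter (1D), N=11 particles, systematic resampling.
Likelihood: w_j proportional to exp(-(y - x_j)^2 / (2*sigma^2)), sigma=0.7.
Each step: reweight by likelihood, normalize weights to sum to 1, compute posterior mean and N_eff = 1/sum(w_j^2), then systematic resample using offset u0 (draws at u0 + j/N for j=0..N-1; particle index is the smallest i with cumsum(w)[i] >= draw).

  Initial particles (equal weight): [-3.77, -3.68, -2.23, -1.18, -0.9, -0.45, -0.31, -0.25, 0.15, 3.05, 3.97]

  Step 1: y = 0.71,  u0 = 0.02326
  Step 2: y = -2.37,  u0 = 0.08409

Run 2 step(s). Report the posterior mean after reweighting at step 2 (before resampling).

step 1: w=[0.0000, 0.0000, 0.0001, 0.0144, 0.0391, 0.1394, 0.1904, 0.2149, 0.3997, 0.0021, 0.0000]  mean=-0.1615  Neff=3.7973  idx=[4, 5, 6, 6, 7, 7, 7, 8, 8, 8, 8]
step 2: w=[0.5610, 0.1183, 0.0670, 0.0670, 0.0519, 0.0519, 0.0519, 0.0078, 0.0078, 0.0078, 0.0078]  mean=-0.6338  Neff=2.8906  idx=[0, 0, 0, 0, 0, 0, 1, 2, 3, 5, 10]

post_mean = -0.6338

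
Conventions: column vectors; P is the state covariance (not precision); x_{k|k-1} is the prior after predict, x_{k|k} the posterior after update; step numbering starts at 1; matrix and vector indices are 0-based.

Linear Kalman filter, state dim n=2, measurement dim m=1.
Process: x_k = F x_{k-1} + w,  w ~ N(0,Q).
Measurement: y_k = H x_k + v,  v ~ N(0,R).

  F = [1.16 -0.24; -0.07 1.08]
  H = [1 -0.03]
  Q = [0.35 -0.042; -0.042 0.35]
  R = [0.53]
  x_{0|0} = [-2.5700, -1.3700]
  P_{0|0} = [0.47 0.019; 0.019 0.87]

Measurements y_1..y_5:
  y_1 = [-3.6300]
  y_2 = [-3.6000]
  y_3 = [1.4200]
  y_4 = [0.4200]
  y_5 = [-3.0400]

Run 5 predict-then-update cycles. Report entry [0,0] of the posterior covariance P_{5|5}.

step 1: x^-=[-2.6524, -1.2997]  P^-=[1.0220 -0.2815; -0.2815 1.3642]  S=[1.5701]  K=[0.6563; -0.2054]  nu=[-1.0166]  x^+=[-3.3196, -1.0909]  P^+=[0.3457 -0.0699; -0.0699 1.2980]
step 2: x^-=[-3.5889, -0.9458]  P^-=[0.9289 -0.4953; -0.4953 1.8762]  S=[1.4903]  K=[0.6333; -0.3701]  nu=[-0.0395]  x^+=[-3.6139, -0.9312]  P^+=[0.3313 -0.1460; -0.1460 1.6721]
step 3: x^-=[-3.9686, -0.7527]  P^-=[0.9733 -0.6876; -0.6876 2.3240]  S=[1.5467]  K=[0.6426; -0.4897]  nu=[5.3660]  x^+=[-0.5202, -3.3803]  P^+=[0.3346 -0.2009; -0.2009 1.9532]
step 4: x^-=[0.2079, -3.6143]  P^-=[1.0246 -0.8305; -0.8305 2.6602]  S=[1.6068]  K=[0.6532; -0.5665]  nu=[0.1037]  x^+=[0.2756, -3.6731]  P^+=[0.3391 -0.2359; -0.2359 2.1444]
step 5: x^-=[1.2012, -3.9862]  P^-=[1.0612 -0.9249; -0.9249 2.8886]  S=[1.6493]  K=[0.6602; -0.6133]  nu=[-4.3608]  x^+=[-1.6780, -1.3115]  P^+=[0.3422 -0.2570; -0.2570 2.2682]

P_post[0,0] = 0.3422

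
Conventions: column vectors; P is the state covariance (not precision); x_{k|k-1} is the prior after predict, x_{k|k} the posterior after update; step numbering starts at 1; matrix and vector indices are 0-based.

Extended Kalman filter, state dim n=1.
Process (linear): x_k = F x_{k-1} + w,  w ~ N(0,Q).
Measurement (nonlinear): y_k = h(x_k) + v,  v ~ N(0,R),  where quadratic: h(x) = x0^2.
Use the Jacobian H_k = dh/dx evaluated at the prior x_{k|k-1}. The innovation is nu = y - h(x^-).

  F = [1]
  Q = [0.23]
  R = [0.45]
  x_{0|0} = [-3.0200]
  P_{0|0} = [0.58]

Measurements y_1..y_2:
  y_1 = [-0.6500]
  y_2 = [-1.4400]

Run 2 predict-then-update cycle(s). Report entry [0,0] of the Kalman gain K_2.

step 1: x^-=[-3.0200]  P^-=[0.8100]  H_jac=[-6.0400]  S=[30.0001]  K=[-0.1631]  nu=[-9.7704]  x^+=[-1.4266]  P^+=[0.0121]
step 2: x^-=[-1.4266]  P^-=[0.2421]  H_jac=[-2.8533]  S=[2.4214]  K=[-0.2853]  nu=[-3.4753]  x^+=[-0.4350]  P^+=[0.0450]

K[0,0] = -0.2853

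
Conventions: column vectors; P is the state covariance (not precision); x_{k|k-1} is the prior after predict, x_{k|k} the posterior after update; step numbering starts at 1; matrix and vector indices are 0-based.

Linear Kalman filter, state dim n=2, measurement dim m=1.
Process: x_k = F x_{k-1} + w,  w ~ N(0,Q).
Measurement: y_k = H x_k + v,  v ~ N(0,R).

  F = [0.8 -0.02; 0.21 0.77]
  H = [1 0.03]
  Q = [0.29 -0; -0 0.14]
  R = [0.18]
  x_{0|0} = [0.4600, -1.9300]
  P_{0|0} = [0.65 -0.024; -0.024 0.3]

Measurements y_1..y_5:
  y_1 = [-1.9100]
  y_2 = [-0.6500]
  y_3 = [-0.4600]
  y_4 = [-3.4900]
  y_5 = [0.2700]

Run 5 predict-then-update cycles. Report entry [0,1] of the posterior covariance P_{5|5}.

P_post[0,1] = -0.0027

step 1: x^-=[0.4066, -1.3895]  P^-=[0.7069 0.0899; 0.0899 0.3388]  S=[0.8926]  K=[0.7950; 0.1121]  nu=[-2.2749]  x^+=[-1.4019, -1.6445]  P^+=[0.1428 0.0104; 0.0104 0.3276]
step 2: x^-=[-1.0886, -1.5607]  P^-=[0.3812 0.0253; 0.0253 0.3439]  S=[0.5630]  K=[0.6784; 0.0632]  nu=[0.4855]  x^+=[-0.7593, -1.5300]  P^+=[0.1221 0.0011; 0.0011 0.3416]
step 3: x^-=[-0.5768, -1.3375]  P^-=[0.3682 0.0159; 0.0159 0.3483]  S=[0.5495]  K=[0.6710; 0.0480]  nu=[0.1570]  x^+=[-0.4715, -1.3300]  P^+=[0.1208 -0.0018; -0.0018 0.3470]
step 4: x^-=[-0.3506, -1.1231]  P^-=[0.3675 0.0139; 0.0139 0.3505]  S=[0.5487]  K=[0.6706; 0.0445]  nu=[-3.1057]  x^+=[-2.4333, -1.2612]  P^+=[0.1208 -0.0025; -0.0025 0.3494]
step 5: x^-=[-1.9214, -1.4821]  P^-=[0.3675 0.0134; 0.0134 0.3517]  S=[0.5486]  K=[0.6706; 0.0436]  nu=[2.2359]  x^+=[-0.4220, -1.3845]  P^+=[0.1208 -0.0027; -0.0027 0.3507]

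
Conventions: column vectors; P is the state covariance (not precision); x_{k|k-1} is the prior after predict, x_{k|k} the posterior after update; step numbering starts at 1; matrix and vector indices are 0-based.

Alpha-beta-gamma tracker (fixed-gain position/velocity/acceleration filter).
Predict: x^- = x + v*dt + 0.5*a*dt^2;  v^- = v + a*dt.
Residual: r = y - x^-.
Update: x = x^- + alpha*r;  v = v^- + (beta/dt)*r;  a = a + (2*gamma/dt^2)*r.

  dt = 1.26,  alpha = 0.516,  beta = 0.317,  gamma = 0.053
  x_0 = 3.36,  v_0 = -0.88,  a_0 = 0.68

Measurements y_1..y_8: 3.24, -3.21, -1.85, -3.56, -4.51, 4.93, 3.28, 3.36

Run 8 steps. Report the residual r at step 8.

resid = -3.6616

step 1: x_pred=2.7910  r=0.4490  x^+=3.0227  v^+=0.0898  a^+=0.7100
step 2: x_pred=3.6994  r=-6.9094  x^+=0.1341  v^+=-0.7540  a^+=0.2487
step 3: x_pred=-0.6185  r=-1.2315  x^+=-1.2539  v^+=-0.7505  a^+=0.1664
step 4: x_pred=-2.0674  r=-1.4926  x^+=-2.8376  v^+=-0.9163  a^+=0.0668
step 5: x_pred=-3.9391  r=-0.5709  x^+=-4.2337  v^+=-0.9758  a^+=0.0287
step 6: x_pred=-5.4404  r=10.3704  x^+=-0.0893  v^+=1.6694  a^+=0.7211
step 7: x_pred=2.5866  r=0.6934  x^+=2.9444  v^+=2.7524  a^+=0.7674
step 8: x_pred=7.0216  r=-3.6616  x^+=5.1322  v^+=2.7981  a^+=0.5229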